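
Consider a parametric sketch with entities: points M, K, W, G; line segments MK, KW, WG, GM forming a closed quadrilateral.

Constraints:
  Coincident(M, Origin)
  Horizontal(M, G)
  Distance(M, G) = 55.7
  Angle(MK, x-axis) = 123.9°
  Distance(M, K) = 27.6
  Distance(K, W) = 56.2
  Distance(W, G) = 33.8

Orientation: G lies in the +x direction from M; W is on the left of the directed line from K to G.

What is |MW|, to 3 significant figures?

50.3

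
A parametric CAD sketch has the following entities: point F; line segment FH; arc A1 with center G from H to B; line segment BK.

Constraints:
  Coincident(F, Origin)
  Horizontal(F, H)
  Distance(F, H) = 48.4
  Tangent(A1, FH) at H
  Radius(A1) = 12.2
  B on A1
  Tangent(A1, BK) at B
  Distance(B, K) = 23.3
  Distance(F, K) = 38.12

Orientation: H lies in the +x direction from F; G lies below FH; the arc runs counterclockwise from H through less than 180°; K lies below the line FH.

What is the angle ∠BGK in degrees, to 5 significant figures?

62.363°

Checks: |GB| = 12.20 ✓; ∠(GB, BK) = 90.00° ✓; |BK| = 23.30 ✓; |FK| = 38.12 ✓.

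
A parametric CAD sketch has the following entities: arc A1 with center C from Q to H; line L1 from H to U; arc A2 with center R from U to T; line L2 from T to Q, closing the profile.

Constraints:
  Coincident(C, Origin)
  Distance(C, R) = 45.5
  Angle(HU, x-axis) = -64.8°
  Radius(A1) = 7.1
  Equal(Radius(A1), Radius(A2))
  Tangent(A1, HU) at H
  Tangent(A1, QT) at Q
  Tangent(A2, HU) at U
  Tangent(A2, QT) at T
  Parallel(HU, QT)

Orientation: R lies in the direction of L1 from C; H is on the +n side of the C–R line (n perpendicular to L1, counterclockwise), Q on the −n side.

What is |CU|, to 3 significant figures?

46.1

Tangency of A1 to both parallel lines with radius 7.1 puts H and Q at C ± 7.1·n: H = (6.42, 3.02), Q = (-6.42, -3.02). Equal radii place U and T the same way about R: U = R + 7.1·n = (25.8, -38.1), T = R − 7.1·n = (12.9, -44.2). Then |CU| = |U − C| = 46.1.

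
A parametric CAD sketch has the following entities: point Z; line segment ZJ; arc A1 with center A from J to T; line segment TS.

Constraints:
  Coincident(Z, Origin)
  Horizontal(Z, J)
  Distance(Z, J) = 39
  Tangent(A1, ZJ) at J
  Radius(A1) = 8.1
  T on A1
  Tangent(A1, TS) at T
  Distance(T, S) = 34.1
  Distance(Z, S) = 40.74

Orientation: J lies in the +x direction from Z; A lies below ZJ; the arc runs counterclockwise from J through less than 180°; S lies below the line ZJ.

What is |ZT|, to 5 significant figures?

31.921

Z is at the origin; ZJ is horizontal with |ZJ| = 39.0 and J on the +x side, so J = (39.000, 0.0000). Tangency of A1 to ZJ means the radius AJ is perpendicular to ZJ, so A = J + (0, -8.1) = (39.000, -8.1000). Since AT ⟂ TS (tangency), |AS| = √(8.1² + 34.1²) = 35.049 regardless of where T sits on A1. So S lies on both circle(Z, 40.74) and circle(A, 35.049); the below-ZJ intersection is S = (18.313, -36.392). T is the foot of the tangent from S: T = (31.534, -4.9595).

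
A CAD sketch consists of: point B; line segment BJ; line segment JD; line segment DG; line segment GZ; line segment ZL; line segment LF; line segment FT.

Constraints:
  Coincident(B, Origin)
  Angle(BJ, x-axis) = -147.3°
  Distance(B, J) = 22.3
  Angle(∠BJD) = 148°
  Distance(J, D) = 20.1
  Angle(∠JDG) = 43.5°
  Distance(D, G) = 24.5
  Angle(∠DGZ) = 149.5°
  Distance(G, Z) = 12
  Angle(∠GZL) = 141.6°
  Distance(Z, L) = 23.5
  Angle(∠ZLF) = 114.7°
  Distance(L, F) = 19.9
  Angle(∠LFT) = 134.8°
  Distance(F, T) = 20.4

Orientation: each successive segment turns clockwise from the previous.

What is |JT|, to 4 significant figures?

29.19

B is at the origin; BJ runs at -147.3° with length 22.3, so J = (-18.77, -12.05). ∠BJD = 148.0° gives JD at -179.3° from the x-axis; with |JD| = 20.1, D = (-38.86, -12.29). ∠JDG = 43.5° gives DG at 44.20° from the x-axis; with |DG| = 24.5, G = (-21.30, 4.788). ∠DGZ = 149.5° gives GZ at 13.70° from the x-axis; with |GZ| = 12.0, Z = (-9.641, 7.630). ∠GZL = 141.6° gives ZL at -24.70° from the x-axis; with |ZL| = 23.5, L = (11.71, -2.190). ∠ZLF = 114.7° gives LF at -90.00° from the x-axis; with |LF| = 19.9, F = (11.71, -22.09). ∠LFT = 134.8° gives FT at -135.2° from the x-axis; with |FT| = 20.4, T = (-2.767, -36.46). Then |JT| = |T − J| = 29.19.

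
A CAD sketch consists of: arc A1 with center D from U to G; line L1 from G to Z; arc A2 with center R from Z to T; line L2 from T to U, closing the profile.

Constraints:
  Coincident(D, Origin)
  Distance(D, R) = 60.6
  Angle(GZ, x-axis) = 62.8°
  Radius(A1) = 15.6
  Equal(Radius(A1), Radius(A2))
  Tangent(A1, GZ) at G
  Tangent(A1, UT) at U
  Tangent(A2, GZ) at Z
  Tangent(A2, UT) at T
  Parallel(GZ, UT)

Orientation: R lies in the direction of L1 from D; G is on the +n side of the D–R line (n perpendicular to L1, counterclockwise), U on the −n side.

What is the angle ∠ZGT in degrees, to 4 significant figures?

27.24°

The slot axis is L1's direction at 62.8°, so u = (cos 62.8°, sin 62.8°) = (0.4571, 0.8894) and n = (−sin 62.8°, cos 62.8°) = (-0.8894, 0.4571). D is at the origin and R lies 60.6 along u from D, so R = 60.6·u = (27.70, 53.90). Tangency of A1 to both parallel lines with radius 15.6 puts G and U at D ± 15.6·n: G = (-13.87, 7.131), U = (13.87, -7.131). Equal radii place Z and T the same way about R: Z = R + 15.6·n = (13.83, 61.03), T = R − 15.6·n = (41.58, 46.77). Then cos ∠ZGT = GZ·GT / (|GZ||GT|), giving 27.24°.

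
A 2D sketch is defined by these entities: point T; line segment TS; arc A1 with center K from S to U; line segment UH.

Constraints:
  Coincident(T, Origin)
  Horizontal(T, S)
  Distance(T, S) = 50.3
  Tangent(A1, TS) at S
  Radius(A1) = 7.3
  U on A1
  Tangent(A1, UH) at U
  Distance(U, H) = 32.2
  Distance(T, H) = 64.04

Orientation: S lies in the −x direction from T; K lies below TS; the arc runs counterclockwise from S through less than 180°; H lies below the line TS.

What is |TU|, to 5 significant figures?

58.098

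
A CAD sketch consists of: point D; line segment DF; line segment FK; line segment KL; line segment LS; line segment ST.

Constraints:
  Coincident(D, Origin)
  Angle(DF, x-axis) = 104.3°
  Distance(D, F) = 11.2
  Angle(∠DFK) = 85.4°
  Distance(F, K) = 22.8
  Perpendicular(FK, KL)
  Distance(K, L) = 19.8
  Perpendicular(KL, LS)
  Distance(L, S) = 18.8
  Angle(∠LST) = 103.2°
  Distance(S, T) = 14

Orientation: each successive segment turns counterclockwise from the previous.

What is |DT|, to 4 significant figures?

4.995

KL ⟂ LS, so LS runs at 18.90°; with |LS| = 18.8, S = (-0.1372, -9.175). ∠LST = 103.2° gives ST at 95.70° from the x-axis; with |ST| = 14.0, T = (-1.528, 4.756). Then |DT| = |T − D| = 4.995.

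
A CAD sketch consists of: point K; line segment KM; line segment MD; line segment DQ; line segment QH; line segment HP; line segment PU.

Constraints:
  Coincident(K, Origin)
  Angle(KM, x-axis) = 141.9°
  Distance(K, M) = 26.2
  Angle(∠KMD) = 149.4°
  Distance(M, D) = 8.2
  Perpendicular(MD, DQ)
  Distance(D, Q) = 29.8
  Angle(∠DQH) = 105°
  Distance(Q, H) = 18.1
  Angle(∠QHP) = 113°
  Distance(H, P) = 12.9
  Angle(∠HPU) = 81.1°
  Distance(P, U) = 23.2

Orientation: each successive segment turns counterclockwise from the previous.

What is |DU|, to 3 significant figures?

14.0

∠QHP = 113.0° gives HP at 44.5° from the x-axis; with |HP| = 12.9, P = (-6.71, -10.2). ∠HPU = 81.1° gives PU at 143° from the x-axis; with |PU| = 23.2, U = (-25.3, 3.64). Then |DU| = |U − D| = 14.0.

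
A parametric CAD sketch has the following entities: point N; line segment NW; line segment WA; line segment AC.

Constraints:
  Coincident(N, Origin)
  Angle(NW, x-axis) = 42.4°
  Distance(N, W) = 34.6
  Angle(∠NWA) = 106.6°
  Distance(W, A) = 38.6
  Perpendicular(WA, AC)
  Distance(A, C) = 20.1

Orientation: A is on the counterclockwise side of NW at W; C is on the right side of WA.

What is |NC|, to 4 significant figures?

72.02

N is at the origin; NW runs at 42.4° with length 34.6, so W = 34.6·(cos 42.4°, sin 42.4°) = (25.55, 23.33). ∠NWA = 106.6°, so WA runs at 42.4° + (180° − 106.6°) = 115.8° from the x-axis; with |WA| = 38.6, A = W + 38.6·(cos 115.8°, sin 115.8°) = (8.751, 58.08). The perpendicularity gives AC at right angles to WA; with |AC| = 20.1 on the right of WA, C = A + 20.1·(0.9003, 0.4352) = (26.85, 66.83). Then |NC| = |C − N| = 72.02.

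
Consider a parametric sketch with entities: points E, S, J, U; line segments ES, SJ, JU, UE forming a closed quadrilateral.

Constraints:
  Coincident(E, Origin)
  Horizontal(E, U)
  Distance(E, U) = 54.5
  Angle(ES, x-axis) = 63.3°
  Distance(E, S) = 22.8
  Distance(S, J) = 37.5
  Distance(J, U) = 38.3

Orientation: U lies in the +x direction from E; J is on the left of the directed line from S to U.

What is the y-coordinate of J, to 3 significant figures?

36.8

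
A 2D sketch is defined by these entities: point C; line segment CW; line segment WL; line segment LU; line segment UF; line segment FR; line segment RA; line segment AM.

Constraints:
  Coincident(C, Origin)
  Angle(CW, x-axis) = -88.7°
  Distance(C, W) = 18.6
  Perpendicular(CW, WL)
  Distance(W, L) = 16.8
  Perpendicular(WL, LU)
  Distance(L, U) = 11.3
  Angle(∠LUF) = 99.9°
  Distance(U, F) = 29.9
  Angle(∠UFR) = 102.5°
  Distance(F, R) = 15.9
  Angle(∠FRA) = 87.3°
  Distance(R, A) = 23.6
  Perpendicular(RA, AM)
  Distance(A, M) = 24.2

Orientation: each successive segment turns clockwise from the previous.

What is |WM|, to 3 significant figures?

20.3

C is at the origin; CW runs at -88.7° with length 18.6, so W = (0.422, -18.6). CW ⟂ WL, so WL runs at -179°; with |WL| = 16.8, L = (-16.4, -19.0). WL is perpendicular to LU, so LU runs at 91.3°; with |LU| = 11.3, U = (-16.6, -7.68). ∠LUF = 99.9° gives UF at 11.2° from the x-axis; with |UF| = 29.9, F = (12.7, -1.87). ∠UFR = 102.5° gives FR at -66.3° from the x-axis; with |FR| = 15.9, R = (19.1, -16.4). ∠FRA = 87.3° gives RA at -159° from the x-axis; with |RA| = 23.6, A = (-2.94, -24.9). RA ⟂ AM, so AM runs at 111°; with |AM| = 24.2, M = (-11.6, -2.30). Then |WM| = |M − W| = 20.3.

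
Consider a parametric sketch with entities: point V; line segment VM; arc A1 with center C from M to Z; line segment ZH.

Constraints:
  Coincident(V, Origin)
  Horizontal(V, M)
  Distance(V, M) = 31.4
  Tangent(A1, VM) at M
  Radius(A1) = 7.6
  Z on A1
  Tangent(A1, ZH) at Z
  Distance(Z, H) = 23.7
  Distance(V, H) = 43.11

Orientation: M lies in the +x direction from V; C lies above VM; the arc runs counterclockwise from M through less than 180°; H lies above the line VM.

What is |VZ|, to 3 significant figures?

39.8

V is at the origin; VM is horizontal with |VM| = 31.4 and M on the +x side, so M = (31.4, 0.00). A1 meets VM tangentially, so CM is at right angles to VM, so C = M + (0, 7.6) = (31.4, 7.60). Since CZ ⟂ ZH (tangency), |CH| = √(7.6² + 23.7²) = 24.9 regardless of where Z sits on A1. So H lies on both circle(V, 43.11) and circle(C, 24.9); the above-VM intersection is H = (28.5, 32.3). Z is the foot of the tangent from H: Z = (38.3, 10.7).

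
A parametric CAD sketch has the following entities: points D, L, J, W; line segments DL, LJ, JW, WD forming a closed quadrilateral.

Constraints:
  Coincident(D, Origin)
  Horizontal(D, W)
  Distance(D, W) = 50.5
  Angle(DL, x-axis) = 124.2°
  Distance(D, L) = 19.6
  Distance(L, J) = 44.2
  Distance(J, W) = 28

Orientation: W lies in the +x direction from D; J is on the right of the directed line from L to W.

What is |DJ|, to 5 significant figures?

26.469

D is at the origin; D and W share the same y with |DW| = 50.5 and W in +x, so W = (50.5, 0). DL runs at 124.2° with |DL| = 19.6, so L = (-11.017, 16.211). J is determined by |LJ| = 44.2 and |JW| = 28.0 together: it lies at the intersection of circle(L, 44.2) and circle(W, 28.0). With |LW| = 63.617, the foot of the radical line on LW is 41.001 from L and the perpendicular offset is √(44.2² − 41.001²) = 16.509. Taking the right-of-LW solution: J = (24.424, -10.201).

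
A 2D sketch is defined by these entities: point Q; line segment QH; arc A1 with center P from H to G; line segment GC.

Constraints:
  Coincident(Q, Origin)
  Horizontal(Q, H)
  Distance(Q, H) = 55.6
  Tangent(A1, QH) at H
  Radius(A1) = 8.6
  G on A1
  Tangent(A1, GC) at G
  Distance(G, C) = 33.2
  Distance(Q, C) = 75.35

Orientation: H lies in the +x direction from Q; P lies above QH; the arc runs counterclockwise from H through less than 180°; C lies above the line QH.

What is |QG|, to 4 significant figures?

64.82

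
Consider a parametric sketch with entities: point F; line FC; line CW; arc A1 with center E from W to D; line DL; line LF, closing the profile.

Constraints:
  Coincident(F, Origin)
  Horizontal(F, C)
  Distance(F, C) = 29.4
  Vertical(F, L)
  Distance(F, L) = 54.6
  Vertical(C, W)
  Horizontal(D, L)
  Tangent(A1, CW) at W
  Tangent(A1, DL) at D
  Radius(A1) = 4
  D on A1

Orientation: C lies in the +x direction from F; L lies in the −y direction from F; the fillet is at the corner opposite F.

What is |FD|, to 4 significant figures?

60.22

F is at the origin; FC is horizontal with |FC| = 29.4 and C on the +x side, so C = (29.40, 0.000). FL is vertical with |FL| = 54.6 and L on the −y side, so L = (0.000, -54.60). The virtual corner opposite F is at (29.40, -54.60). Since A1 is tangent to CW there, EW ⟂ CW and tangency of A1 to DL means the radius ED is perpendicular to DL, with radius 4.0, so the center E sits 4.0 in from both sides at E = (25.40, -50.60). That places the tangent points at W = (29.40, -50.60) on CW and D = (25.40, -54.60) on DL. Then |FD| = |D − F| = 60.22.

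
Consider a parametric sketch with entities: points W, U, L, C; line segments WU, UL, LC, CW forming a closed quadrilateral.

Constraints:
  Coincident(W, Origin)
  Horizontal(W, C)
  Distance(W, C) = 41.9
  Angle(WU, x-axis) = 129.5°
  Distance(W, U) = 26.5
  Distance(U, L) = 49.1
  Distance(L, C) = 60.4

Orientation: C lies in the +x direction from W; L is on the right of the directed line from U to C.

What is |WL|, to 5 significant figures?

30.570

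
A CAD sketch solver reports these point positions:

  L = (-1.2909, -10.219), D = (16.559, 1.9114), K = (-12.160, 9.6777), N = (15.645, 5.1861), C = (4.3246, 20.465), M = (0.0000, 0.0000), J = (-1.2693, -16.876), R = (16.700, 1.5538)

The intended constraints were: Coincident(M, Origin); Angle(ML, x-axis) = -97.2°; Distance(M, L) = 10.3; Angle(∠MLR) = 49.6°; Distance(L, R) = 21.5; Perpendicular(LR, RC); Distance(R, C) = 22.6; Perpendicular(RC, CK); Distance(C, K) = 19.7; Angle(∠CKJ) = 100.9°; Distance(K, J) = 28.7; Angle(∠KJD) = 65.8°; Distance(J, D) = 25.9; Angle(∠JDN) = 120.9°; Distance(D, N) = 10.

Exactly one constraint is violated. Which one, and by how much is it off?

Distance(D, N) = 10 — off by 6.60.

M = (0.00, 0.00) ✓; ML at -97.20° ✓; |ML| = 10.30 ✓; ∠MLR = 49.60° ✓; |LR| = 21.50 ✓; ∠(LR, RC) = 90.00° ✓; |RC| = 22.60 ✓; ∠(RC, CK) = 90.00° ✓; |CK| = 19.70 ✓; ∠CKJ = 100.9° ✓; |KJ| = 28.70 ✓; ∠KJD = 65.80° ✓; |JD| = 25.90 ✓; ∠JDN = 120.9° ✓; |DN| = 3.400 ✗.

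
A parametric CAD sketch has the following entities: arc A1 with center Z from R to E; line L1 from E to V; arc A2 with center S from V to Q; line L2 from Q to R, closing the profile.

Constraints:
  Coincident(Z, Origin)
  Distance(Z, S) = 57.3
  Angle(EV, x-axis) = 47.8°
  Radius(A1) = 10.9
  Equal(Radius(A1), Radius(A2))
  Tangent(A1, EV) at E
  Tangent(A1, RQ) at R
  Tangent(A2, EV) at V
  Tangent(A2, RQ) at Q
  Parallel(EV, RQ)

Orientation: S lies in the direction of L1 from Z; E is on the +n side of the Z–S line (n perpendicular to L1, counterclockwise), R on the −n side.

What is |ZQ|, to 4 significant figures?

58.33

Tangency of A1 to both parallel lines with radius 10.9 puts E and R at Z ± 10.9·n: E = (-8.075, 7.322), R = (8.075, -7.322). Equal radii place V and Q the same way about S: V = S + 10.9·n = (30.41, 49.77), Q = S − 10.9·n = (46.56, 35.13). Then |ZQ| = |Q − Z| = 58.33.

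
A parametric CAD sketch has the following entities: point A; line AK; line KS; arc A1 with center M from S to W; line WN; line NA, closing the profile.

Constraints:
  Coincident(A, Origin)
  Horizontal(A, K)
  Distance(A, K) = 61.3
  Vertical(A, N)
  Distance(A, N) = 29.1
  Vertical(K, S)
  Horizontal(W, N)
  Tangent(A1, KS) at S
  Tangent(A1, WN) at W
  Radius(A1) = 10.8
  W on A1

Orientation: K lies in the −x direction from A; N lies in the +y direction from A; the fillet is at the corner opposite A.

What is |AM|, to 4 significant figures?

53.71

A is at the origin; AK is horizontal with |AK| = 61.3 and K on the −x side, so K = (-61.30, 0.000). A and N share the same x with |AN| = 29.1 and N on the +y side, so N = (0.000, 29.10). The virtual corner opposite A is at (-61.30, 29.10). Tangency of A1 to KS means the radius MS is perpendicular to KS and A1 meets WN tangentially, so MW is at right angles to WN, with radius 10.8, so the center M sits 10.8 in from both sides at M = (-50.50, 18.30). Then |AM| = |M − A| = 53.71.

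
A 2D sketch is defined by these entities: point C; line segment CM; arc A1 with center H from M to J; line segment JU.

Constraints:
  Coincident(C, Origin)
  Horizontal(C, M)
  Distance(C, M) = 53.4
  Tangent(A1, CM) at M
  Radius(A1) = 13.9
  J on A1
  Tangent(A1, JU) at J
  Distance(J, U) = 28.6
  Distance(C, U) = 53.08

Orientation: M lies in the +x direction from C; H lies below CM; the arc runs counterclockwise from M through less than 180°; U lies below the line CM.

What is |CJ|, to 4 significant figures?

41.36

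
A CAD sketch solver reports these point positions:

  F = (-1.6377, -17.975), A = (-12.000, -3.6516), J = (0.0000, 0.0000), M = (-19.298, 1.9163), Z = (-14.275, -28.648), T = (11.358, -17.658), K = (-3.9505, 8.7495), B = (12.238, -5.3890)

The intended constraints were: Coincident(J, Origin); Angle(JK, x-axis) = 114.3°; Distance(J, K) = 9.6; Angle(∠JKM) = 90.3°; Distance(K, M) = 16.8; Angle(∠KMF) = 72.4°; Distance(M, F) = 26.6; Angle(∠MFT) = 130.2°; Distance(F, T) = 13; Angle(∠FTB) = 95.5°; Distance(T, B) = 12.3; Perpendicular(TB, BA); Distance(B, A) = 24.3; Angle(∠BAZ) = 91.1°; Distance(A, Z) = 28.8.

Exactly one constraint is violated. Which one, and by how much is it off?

Distance(A, Z) = 28.8 — off by 3.70.

J = (0.00, 0.00) ✓; JK at 114.3° ✓; |JK| = 9.600 ✓; ∠JKM = 90.30° ✓; |KM| = 16.80 ✓; ∠KMF = 72.40° ✓; |MF| = 26.60 ✓; ∠MFT = 130.2° ✓; |FT| = 13.00 ✓; ∠FTB = 95.50° ✓; |TB| = 12.30 ✓; ∠(TB, BA) = 90.00° ✓; |BA| = 24.30 ✓; ∠BAZ = 91.10° ✓; |AZ| = 25.10 ✗.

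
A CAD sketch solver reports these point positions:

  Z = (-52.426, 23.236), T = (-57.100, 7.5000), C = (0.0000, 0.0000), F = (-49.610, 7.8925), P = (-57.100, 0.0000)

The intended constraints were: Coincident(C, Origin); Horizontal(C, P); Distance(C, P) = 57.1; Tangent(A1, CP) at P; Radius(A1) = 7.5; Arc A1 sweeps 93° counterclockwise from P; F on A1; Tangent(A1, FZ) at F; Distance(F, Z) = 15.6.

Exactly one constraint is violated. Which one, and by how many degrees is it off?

Tangent(A1, FZ) at F — off by 7.40°.

C = (0.00, 0.00) ✓; C.y = 0.00, P.y = 0.00 ✓; |CP| = 57.10 ✓; ∠(TP, PC) = 90.00° ✓; |TP| = 7.500 ✓; bearing(T→F) − bearing(T→P) = 93.00° ✓; |TF| = 7.500 ✓; ∠(TF, FZ) = 82.60° ✗; |FZ| = 15.60 ✓.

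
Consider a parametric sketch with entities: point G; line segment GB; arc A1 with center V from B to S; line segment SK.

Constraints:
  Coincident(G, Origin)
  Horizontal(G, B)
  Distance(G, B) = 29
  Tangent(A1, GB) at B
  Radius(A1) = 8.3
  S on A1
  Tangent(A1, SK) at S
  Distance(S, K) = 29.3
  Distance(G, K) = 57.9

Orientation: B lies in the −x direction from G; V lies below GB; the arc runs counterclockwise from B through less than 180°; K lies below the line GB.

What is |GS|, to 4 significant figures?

36.93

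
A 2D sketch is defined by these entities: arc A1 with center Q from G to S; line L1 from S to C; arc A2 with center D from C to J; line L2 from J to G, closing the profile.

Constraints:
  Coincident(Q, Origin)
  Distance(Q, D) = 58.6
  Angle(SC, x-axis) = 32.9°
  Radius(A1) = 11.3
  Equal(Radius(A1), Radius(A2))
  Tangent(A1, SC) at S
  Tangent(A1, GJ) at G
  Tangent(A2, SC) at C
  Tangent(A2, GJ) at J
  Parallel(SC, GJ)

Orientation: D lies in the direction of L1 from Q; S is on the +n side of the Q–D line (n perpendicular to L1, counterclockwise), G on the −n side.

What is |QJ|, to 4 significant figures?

59.68

Tangency of A1 to both parallel lines with radius 11.3 puts S and G at Q ± 11.3·n: S = (-6.138, 9.488), G = (6.138, -9.488). Equal radii place C and J the same way about D: C = D + 11.3·n = (43.06, 41.32), J = D − 11.3·n = (55.34, 22.34). Then |QJ| = |J − Q| = 59.68.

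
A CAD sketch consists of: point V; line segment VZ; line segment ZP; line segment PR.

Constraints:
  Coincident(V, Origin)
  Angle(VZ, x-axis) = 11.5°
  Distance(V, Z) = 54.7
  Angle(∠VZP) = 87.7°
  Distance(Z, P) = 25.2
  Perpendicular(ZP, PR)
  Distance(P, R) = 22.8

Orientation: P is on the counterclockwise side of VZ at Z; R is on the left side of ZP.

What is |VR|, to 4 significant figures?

39.29

∠VZP = 87.7°, so ZP runs at 11.5° + (180° − 87.7°) = 103.8° from the x-axis; with |ZP| = 25.2, P = Z + 25.2·(cos 103.8°, sin 103.8°) = (47.59, 35.38). The perpendicularity gives PR at right angles to ZP; with |PR| = 22.8 on the left of ZP, R = P + 22.8·(-0.9711, -0.2385) = (25.45, 29.94). Then |VR| = |R − V| = 39.29.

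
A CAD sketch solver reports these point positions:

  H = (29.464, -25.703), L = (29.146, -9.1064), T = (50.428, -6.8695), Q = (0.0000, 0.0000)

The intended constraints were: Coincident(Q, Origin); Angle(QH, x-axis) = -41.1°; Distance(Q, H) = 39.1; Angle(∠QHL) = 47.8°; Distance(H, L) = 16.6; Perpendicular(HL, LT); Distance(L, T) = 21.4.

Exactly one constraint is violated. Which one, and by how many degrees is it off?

Perpendicular(HL, LT) — off by 4.90°.

Q = (0.00, 0.00) ✓; QH at -41.10° ✓; |QH| = 39.10 ✓; ∠QHL = 47.80° ✓; |HL| = 16.60 ✓; ∠(HL, LT) = 85.10° ✗; |LT| = 21.40 ✓.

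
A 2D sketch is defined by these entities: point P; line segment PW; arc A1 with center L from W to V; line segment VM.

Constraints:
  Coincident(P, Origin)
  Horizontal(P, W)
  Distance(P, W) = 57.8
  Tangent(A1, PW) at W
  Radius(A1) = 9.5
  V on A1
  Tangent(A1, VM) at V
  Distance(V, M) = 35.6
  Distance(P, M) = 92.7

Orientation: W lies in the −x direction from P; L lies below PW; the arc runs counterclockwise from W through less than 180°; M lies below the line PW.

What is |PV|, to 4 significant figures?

65.44

Checks: |LV| = 9.500 ✓; ∠(LV, VM) = 90.00° ✓; |VM| = 35.60 ✓; |PM| = 92.70 ✓.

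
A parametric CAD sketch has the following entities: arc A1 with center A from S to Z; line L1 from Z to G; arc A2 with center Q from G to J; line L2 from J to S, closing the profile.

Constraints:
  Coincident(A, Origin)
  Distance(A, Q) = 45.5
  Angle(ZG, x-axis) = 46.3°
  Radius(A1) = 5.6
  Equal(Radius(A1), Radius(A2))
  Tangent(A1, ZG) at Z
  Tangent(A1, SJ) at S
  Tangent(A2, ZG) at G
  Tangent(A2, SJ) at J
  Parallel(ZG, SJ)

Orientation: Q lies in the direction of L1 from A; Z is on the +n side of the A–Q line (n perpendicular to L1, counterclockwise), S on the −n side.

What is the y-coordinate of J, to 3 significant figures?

29.0

The slot axis is L1's direction at 46.3°, so u = (cos 46.3°, sin 46.3°) = (0.691, 0.723) and n = (−sin 46.3°, cos 46.3°) = (-0.723, 0.691). A is at the origin and Q lies 45.5 along u from A, so Q = 45.5·u = (31.4, 32.9). Tangency of A1 to both parallel lines with radius 5.6 puts Z and S at A ± 5.6·n: Z = (-4.05, 3.87), S = (4.05, -3.87). Equal radii place G and J the same way about Q: G = Q + 5.6·n = (27.4, 36.8), J = Q − 5.6·n = (35.5, 29.0). So J.y = 29.0.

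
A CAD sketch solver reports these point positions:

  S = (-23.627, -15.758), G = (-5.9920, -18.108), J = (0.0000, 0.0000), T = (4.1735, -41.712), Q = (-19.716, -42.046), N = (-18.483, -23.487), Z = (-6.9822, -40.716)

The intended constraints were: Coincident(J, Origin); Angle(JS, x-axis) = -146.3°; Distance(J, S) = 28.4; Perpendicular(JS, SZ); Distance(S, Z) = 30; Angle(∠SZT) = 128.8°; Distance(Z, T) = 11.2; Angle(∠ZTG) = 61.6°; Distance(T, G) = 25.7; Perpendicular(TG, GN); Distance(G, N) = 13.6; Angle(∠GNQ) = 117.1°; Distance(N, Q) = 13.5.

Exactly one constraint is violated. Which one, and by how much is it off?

Distance(N, Q) = 13.5 — off by 5.10.

J = (0.00, 0.00) ✓; JS at -146.3° ✓; |JS| = 28.40 ✓; ∠(JS, SZ) = 90.00° ✓; |SZ| = 30.00 ✓; ∠SZT = 128.8° ✓; |ZT| = 11.20 ✓; ∠ZTG = 61.60° ✓; |TG| = 25.70 ✓; ∠(TG, GN) = 90.00° ✓; |GN| = 13.60 ✓; ∠GNQ = 117.1° ✓; |NQ| = 18.60 ✗.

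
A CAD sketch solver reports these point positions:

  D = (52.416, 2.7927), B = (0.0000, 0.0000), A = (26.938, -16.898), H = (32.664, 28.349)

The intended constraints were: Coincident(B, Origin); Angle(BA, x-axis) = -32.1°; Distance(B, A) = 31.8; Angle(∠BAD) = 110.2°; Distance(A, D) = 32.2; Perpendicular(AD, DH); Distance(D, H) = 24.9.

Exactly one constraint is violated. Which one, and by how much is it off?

Distance(D, H) = 24.9 — off by 7.40.

B = (0.00, 0.00) ✓; BA at -32.10° ✓; |BA| = 31.80 ✓; ∠BAD = 110.2° ✓; |AD| = 32.20 ✓; ∠(AD, DH) = 90.00° ✓; |DH| = 32.30 ✗.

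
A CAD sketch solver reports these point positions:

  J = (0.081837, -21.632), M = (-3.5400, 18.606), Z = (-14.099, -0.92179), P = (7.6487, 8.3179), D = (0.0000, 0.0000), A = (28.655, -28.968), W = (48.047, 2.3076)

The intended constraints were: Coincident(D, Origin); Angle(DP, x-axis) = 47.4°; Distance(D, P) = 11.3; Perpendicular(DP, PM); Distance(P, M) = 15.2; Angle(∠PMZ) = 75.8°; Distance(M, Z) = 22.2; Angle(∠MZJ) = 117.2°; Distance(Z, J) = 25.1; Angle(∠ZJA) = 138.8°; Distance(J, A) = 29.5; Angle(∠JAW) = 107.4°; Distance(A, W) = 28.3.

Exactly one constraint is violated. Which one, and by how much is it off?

Distance(A, W) = 28.3 — off by 8.50.

D = (0.00, 0.00) ✓; DP at 47.40° ✓; |DP| = 11.30 ✓; ∠(DP, PM) = 90.00° ✓; |PM| = 15.20 ✓; ∠PMZ = 75.80° ✓; |MZ| = 22.20 ✓; ∠MZJ = 117.2° ✓; |ZJ| = 25.10 ✓; ∠ZJA = 138.8° ✓; |JA| = 29.50 ✓; ∠JAW = 107.4° ✓; |AW| = 36.80 ✗.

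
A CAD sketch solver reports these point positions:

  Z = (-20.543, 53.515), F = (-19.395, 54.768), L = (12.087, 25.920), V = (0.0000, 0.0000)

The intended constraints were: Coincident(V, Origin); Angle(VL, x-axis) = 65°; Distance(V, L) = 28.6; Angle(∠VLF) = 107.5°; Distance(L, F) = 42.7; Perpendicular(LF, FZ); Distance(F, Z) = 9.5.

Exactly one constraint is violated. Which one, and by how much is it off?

Distance(F, Z) = 9.5 — off by 7.80.

V = (0.00, 0.00) ✓; VL at 65.00° ✓; |VL| = 28.60 ✓; ∠VLF = 107.5° ✓; |LF| = 42.70 ✓; ∠(LF, FZ) = 90.00° ✓; |FZ| = 1.699 ✗.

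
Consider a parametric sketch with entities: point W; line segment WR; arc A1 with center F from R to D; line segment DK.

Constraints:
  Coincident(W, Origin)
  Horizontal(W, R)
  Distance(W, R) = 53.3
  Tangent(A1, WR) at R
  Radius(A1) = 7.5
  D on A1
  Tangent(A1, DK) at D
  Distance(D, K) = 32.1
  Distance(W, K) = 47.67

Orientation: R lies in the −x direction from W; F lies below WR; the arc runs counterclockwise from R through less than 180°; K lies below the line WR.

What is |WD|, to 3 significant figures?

59.6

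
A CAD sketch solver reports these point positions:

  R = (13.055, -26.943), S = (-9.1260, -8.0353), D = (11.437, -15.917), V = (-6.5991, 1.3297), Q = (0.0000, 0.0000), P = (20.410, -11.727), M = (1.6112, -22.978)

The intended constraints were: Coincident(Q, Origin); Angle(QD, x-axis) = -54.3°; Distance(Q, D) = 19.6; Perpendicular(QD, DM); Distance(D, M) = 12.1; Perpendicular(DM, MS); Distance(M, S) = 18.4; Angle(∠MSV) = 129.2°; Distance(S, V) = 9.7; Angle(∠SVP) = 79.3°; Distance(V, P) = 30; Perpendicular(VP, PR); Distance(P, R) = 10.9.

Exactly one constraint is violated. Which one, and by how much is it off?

Distance(P, R) = 10.9 — off by 6.00.

Q = (0.00, 0.00) ✓; QD at -54.30° ✓; |QD| = 19.60 ✓; ∠(QD, DM) = 90.00° ✓; |DM| = 12.10 ✓; ∠(DM, MS) = 90.00° ✓; |MS| = 18.40 ✓; ∠MSV = 129.2° ✓; |SV| = 9.700 ✓; ∠SVP = 79.30° ✓; |VP| = 30.00 ✓; ∠(VP, PR) = 90.00° ✓; |PR| = 16.90 ✗.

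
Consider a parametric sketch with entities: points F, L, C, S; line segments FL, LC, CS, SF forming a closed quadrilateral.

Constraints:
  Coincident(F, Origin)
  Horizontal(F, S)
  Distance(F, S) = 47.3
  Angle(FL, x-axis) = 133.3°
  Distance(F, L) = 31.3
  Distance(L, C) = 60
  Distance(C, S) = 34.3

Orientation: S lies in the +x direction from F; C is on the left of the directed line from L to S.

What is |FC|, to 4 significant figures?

50.03

Checks: F = (0.00, 0.00) ✓; |LC| = 60.00 ✓; |CS| = 34.30 ✓.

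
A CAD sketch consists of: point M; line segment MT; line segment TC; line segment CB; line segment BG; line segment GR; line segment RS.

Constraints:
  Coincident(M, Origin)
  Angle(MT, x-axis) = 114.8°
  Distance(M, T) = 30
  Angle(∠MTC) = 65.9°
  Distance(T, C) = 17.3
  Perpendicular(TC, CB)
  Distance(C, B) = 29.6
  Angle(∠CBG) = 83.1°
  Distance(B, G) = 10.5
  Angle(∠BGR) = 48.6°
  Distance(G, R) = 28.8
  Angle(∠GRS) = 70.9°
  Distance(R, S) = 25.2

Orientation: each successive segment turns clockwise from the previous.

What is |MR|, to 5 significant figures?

24.322

∠CBG = 83.1° gives BG at 173.80° from the x-axis; with |BG| = 10.5, G = (-5.3618, -1.0191). ∠BGR = 48.6° gives GR at 42.400° from the x-axis; with |GR| = 28.8, R = (15.906, 18.401). Then |MR| = |R − M| = 24.322.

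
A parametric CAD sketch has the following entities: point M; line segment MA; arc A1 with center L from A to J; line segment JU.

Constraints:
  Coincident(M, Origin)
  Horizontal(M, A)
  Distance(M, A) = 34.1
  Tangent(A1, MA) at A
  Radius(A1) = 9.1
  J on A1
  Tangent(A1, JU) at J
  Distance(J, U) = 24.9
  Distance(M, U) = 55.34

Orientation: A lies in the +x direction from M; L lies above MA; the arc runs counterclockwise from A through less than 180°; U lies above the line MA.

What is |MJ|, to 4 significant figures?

44.10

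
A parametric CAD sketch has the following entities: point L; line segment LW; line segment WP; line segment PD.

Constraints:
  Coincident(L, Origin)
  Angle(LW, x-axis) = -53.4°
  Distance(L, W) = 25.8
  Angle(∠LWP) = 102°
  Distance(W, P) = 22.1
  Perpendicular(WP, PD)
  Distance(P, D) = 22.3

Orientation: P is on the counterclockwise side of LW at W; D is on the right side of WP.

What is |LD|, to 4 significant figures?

54.90

L is at the origin; LW runs at -53.4° with length 25.8, so W = 25.8·(cos -53.4°, sin -53.4°) = (15.38, -20.71). ∠LWP = 102.0°, so WP runs at -53.4° + (180° − 102.0°) = 24.60° from the x-axis; with |WP| = 22.1, P = W + 22.1·(cos 24.60°, sin 24.60°) = (35.48, -11.51). The perpendicularity gives PD at right angles to WP; with |PD| = 22.3 on the right of WP, D = P + 22.3·(0.4163, -0.9092) = (44.76, -31.79). Then |LD| = |D − L| = 54.90.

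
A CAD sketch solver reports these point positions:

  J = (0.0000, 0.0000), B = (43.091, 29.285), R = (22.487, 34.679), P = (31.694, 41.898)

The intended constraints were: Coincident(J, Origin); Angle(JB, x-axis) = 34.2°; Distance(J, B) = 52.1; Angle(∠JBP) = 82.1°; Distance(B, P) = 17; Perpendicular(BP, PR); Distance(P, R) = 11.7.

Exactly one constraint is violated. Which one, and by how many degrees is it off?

Perpendicular(BP, PR) — off by 4.00°.

J = (0.00, 0.00) ✓; JB at 34.20° ✓; |JB| = 52.10 ✓; ∠JBP = 82.10° ✓; |BP| = 17.00 ✓; ∠(BP, PR) = 86.00° ✗; |PR| = 11.70 ✓.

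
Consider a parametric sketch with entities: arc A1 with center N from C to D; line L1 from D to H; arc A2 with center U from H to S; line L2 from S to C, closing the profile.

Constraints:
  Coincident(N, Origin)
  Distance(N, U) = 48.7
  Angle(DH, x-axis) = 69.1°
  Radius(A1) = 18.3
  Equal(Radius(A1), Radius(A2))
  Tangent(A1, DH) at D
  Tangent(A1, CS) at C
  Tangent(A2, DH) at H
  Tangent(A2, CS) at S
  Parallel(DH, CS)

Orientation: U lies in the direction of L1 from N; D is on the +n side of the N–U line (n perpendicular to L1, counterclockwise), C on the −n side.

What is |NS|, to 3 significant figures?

52.0

The slot axis is L1's direction at 69.1°, so u = (cos 69.1°, sin 69.1°) = (0.357, 0.934) and n = (−sin 69.1°, cos 69.1°) = (-0.934, 0.357). N is at the origin and U lies 48.7 along u from N, so U = 48.7·u = (17.4, 45.5). Tangency of A1 to both parallel lines with radius 18.3 puts D and C at N ± 18.3·n: D = (-17.1, 6.53), C = (17.1, -6.53). Equal radii place H and S the same way about U: H = U + 18.3·n = (0.277, 52.0), S = U − 18.3·n = (34.5, 39.0). Then |NS| = |S − N| = 52.0.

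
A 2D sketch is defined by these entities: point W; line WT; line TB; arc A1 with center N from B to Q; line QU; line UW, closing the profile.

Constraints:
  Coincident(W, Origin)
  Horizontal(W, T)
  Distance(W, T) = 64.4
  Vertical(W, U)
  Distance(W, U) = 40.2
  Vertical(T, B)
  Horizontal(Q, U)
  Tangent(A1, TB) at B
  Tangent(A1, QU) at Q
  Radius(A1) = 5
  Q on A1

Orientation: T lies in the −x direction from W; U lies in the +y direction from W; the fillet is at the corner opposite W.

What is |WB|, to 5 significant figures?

73.392

W is at the origin; WT is horizontal with |WT| = 64.4 and T on the −x side, so T = (-64.400, 0.0000). W and U share the same x with |WU| = 40.2 and U on the +y side, so U = (0.0000, 40.200). The virtual corner opposite W is at (-64.400, 40.200). Tangency of A1 to TB means the radius NB is perpendicular to TB and A1 meets QU tangentially, so NQ is at right angles to QU, with radius 5.0, so the center N sits 5.0 in from both sides at N = (-59.400, 35.200). That places the tangent points at B = (-64.400, 35.200) on TB and Q = (-59.400, 40.200) on QU. Then |WB| = |B − W| = 73.392.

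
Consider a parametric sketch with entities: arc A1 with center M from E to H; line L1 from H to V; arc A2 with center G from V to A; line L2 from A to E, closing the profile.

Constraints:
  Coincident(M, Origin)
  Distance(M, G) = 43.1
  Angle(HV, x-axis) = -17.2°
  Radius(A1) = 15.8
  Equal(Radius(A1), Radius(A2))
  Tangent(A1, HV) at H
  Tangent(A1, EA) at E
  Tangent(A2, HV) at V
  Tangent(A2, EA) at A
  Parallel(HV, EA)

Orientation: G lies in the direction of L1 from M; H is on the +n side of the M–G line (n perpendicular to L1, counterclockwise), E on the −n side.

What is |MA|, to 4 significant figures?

45.90

Tangency of A1 to both parallel lines with radius 15.8 puts H and E at M ± 15.8·n: H = (4.672, 15.09), E = (-4.672, -15.09). Equal radii place V and A the same way about G: V = G + 15.8·n = (45.84, 2.348), A = G − 15.8·n = (36.50, -27.84). Then |MA| = |A − M| = 45.90.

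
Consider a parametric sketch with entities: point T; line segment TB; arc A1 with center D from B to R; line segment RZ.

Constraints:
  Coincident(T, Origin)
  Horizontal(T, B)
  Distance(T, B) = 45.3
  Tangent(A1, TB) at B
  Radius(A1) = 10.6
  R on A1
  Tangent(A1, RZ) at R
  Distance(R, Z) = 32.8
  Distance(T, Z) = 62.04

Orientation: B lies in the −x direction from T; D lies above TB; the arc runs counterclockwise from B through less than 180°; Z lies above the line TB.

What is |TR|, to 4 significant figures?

37.37

T is at the origin; TB is horizontal with |TB| = 45.3 and B on the −x side, so B = (-45.30, 0.000). The tangent condition forces DB to be normal to TB, so D = B + (0, 10.6) = (-45.30, 10.60). Since DR ⟂ RZ (tangency), |DZ| = √(10.6² + 32.8²) = 34.47 regardless of where R sits on A1. So Z lies on both circle(T, 62.04) and circle(D, 34.47); the above-TB intersection is Z = (-42.73, 44.97). R is the foot of the tangent from Z: R = (-35.00, 13.10).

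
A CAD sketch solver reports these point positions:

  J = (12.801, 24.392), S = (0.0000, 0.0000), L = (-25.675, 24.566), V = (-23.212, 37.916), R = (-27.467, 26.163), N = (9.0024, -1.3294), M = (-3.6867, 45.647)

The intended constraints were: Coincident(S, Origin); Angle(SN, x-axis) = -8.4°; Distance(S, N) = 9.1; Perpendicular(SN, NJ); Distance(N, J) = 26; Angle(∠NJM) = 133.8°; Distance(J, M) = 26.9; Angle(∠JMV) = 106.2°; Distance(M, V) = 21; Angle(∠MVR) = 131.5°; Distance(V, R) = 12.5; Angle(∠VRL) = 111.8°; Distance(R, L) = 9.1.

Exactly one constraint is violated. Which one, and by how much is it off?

Distance(R, L) = 9.1 — off by 6.70.

S = (0.00, 0.00) ✓; SN at -8.400° ✓; |SN| = 9.100 ✓; ∠(SN, NJ) = 90.00° ✓; |NJ| = 26.00 ✓; ∠NJM = 133.8° ✓; |JM| = 26.90 ✓; ∠JMV = 106.2° ✓; |MV| = 21.00 ✓; ∠MVR = 131.5° ✓; |VR| = 12.50 ✓; ∠VRL = 111.8° ✓; |RL| = 2.400 ✗.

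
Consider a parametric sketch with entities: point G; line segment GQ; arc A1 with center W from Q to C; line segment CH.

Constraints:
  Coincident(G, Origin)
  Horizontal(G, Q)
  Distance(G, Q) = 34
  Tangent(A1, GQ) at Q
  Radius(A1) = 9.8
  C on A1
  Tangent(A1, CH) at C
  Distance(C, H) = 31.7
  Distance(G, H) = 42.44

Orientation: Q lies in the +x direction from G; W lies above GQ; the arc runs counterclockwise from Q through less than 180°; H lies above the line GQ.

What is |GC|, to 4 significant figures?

44.09

G is at the origin; GQ is horizontal with |GQ| = 34.0 and Q on the +x side, so Q = (34.00, 0.000). Since A1 is tangent to GQ there, WQ ⟂ GQ, so W = Q + (0, 9.8) = (34.00, 9.800). Since WC ⟂ CH (tangency), |WH| = √(9.8² + 31.7²) = 33.18 regardless of where C sits on A1. So H lies on both circle(G, 42.44) and circle(W, 33.18); the above-GQ intersection is H = (17.58, 38.63). C is the foot of the tangent from H: C = (40.70, 16.95).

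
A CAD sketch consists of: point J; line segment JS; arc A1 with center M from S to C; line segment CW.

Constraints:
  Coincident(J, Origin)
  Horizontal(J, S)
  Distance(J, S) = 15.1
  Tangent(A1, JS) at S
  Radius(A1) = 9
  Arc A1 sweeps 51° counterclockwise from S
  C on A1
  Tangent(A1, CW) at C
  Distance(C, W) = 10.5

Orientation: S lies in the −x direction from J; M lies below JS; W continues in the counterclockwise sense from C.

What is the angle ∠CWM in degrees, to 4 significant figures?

40.60°

J is at the origin; J and S share the same y with |JS| = 15.1 and S on the −x side, so S = (-15.10, 0.000). A1 meets JS tangentially, so MS is at right angles to JS, so M = S + (0, -9) = (-15.10, -9.000). On A1, S sits at bearing 90° from M; a 51° counterclockwise sweep puts C at bearing 141°, so C = M + 9.0·(cos 141°, sin 141°) = (-22.09, -3.336). The tangent condition forces MC to be normal to CW, so CW runs along (−sin 141°, cos 141°); with |CW| = 10.5, W = (-28.70, -11.50). Then cos ∠CWM = WC·WM / (|WC||WM|), giving 40.60°.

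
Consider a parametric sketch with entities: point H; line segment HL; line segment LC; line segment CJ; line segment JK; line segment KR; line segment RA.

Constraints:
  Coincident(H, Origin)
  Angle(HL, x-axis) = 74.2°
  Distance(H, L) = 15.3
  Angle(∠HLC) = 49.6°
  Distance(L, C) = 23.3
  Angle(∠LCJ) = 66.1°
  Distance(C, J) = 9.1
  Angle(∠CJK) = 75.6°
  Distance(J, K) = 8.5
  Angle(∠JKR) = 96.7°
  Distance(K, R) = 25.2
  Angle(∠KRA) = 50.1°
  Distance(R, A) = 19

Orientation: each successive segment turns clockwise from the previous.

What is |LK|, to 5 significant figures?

13.297

∠LCJ = 66.1° gives CJ at -170.10° from the x-axis; with |CJ| = 9.1, J = (8.1631, -6.2046). ∠CJK = 75.6° gives JK at 85.500° from the x-axis; with |JK| = 8.5, K = (8.8300, 2.2692). Then |LK| = |K − L| = 13.297.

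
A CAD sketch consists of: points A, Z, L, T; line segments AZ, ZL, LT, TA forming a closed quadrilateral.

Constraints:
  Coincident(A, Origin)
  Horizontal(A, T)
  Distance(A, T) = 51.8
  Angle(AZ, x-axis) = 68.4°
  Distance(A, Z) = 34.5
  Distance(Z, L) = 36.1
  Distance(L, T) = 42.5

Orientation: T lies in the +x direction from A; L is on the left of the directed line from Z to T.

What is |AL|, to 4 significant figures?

63.46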